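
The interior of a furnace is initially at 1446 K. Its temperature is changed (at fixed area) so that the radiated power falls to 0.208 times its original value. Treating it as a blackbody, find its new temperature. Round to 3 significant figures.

P ∝ T⁴, so T₂/T₁ = (P₂/P₁)^(1/4) = (0.208)^(1/4) = 0.675330.
T₂ = 1446 × 0.675330 = 977 K.

T₂ ≈ 977 K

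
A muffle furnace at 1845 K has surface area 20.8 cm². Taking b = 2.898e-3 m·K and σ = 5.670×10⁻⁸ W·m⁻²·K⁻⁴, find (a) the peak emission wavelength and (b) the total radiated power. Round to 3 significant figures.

(a) λ_max = b/T = 2.898×10⁻³/1845 = 1.571×10⁻⁶ m = 1.57 μm.
Area A = 20.8 cm² = 2.08×10⁻³ m².
(b) P = σAT⁴ = 5.670×10⁻⁸×2.08×10⁻³×(1845)⁴ = 1.37×10³ W.

λ_max ≈ 1.57 μm; P ≈ 1.37×10³ W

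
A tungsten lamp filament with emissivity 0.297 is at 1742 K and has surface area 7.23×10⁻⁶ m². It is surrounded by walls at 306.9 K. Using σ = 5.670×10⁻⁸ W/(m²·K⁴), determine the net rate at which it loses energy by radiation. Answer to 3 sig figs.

Net loss ≈ 1.12 W

Area A = 7.23×10⁻⁶ m².
Net radiated power P_net = εσA(T⁴ − T₀⁴) = 0.297×5.670×10⁻⁸×7.23×10⁻⁶×(1742⁴ − 306.9⁴).
T⁴ − T₀⁴ = 9.20858×10¹² − 8.87131×10⁹ = 9.19971×10¹² K⁴, so P_net = 1.12 W.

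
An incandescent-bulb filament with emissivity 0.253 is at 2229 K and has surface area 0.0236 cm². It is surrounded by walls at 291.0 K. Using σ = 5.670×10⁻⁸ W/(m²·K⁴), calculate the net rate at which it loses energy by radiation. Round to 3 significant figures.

Net loss ≈ 0.835 W

Area A = 0.0236 cm² = 2.36×10⁻⁶ m².
Net radiated power P_net = εσA(T⁴ − T₀⁴) = 0.253×5.670×10⁻⁸×2.36×10⁻⁶×(2229⁴ − 291.0⁴).
T⁴ − T₀⁴ = 2.46854×10¹³ − 7.17087×10⁹ = 2.46782×10¹³ K⁴, so P_net = 0.835 W.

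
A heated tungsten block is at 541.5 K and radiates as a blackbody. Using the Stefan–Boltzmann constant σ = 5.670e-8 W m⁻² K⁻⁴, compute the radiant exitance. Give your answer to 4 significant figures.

Stefan–Boltzmann: I = σT⁴ = 5.670×10⁻⁸ × (541.5)⁴ = 4875 W/m².

I ≈ 4875 W/m²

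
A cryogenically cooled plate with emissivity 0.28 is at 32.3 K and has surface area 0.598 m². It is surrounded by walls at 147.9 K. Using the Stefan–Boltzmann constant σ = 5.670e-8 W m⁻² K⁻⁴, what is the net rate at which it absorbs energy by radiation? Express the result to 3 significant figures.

Net gain ≈ 4.53 W

Area A = 0.598 m².
Net radiated power P_net = εσA(T⁴ − T₀⁴) = 0.28×5.670×10⁻⁸×0.598×(32.3⁴ − 147.9⁴).
T⁴ − T₀⁴ = 1.08845×10⁶ − 4.78490×10⁸ = -4.77402×10⁸ K⁴, so P_net = -4.53 W — negative, meaning a net gain of 4.53 W.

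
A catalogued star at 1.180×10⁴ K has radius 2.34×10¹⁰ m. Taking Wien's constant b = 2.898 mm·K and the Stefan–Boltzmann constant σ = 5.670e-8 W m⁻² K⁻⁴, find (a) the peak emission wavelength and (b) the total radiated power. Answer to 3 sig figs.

λ_max ≈ 246 nm; P ≈ 7.56×10³⁰ W

(a) λ_max = b/T = 2.898×10⁻³/1.180×10⁴ = 2.456×10⁻⁷ m = 246 nm.
Surface area A = 4πR² = 4π(2.34×10¹⁰ m)² = 6.88084×10²¹ m².
(b) P = σAT⁴ = 5.670×10⁻⁸×6.88084×10²¹×(1.180×10⁴)⁴ = 7.56×10³⁰ W.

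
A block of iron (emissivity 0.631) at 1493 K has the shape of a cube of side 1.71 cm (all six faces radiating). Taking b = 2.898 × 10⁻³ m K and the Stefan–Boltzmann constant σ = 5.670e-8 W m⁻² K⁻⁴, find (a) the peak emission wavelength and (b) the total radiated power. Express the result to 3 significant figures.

(a) λ_max = b/T = 2.898×10⁻³/1493 = 1.941×10⁻⁶ m = 1.94×10³ nm.
Area A = 6s² = 6×(0.0171 m)² = 1.75446×10⁻³ m².
(b) P = εσAT⁴ = 0.631×5.670×10⁻⁸×1.75446×10⁻³×(1493)⁴ = 312 W.

λ_max ≈ 1.94×10³ nm; P ≈ 312 W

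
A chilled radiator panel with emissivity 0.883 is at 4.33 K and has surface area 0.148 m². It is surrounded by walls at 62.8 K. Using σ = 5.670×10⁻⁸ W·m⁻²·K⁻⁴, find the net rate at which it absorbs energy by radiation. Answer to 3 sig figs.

Area A = 0.148 m².
Net radiated power P_net = εσA(T⁴ − T₀⁴) = 0.883×5.670×10⁻⁸×0.148×(4.33⁴ − 62.8⁴).
T⁴ − T₀⁴ = 351.521 − 1.55539×10⁷ = -1.55535×10⁷ K⁴, so P_net = -0.115 W — negative, meaning a net gain of 0.115 W.

Net gain ≈ 0.115 W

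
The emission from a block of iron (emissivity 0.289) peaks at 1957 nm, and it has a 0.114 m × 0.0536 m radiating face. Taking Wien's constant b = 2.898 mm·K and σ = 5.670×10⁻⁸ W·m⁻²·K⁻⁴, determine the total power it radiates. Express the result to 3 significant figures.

Wien's law: T = b/λ_max = 2.898×10⁻³/1.957×10⁻⁶ = 1480.84 K.
Area A = 0.114 × 0.0536 = 6.1104×10⁻³ m².
Then P = εσAT⁴ = 0.289×5.670×10⁻⁸×6.1104×10⁻³×(1480.84)⁴ = 481 W.

P ≈ 481 W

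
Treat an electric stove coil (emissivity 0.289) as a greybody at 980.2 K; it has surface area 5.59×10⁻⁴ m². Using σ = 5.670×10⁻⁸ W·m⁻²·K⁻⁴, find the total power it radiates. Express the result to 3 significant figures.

P ≈ 8.46 W

Area A = 5.59×10⁻⁴ m².
P = εσAT⁴ = 0.289 × 5.670×10⁻⁸ × 5.59×10⁻⁴ × (980.2)⁴ = 8.46 W.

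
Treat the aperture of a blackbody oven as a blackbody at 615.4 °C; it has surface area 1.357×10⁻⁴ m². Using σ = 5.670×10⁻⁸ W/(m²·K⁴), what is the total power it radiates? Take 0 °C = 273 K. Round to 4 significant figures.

T = 615.4 °C + 273 = 888.4 K.
Area A = 1.357×10⁻⁴ m².
P = σAT⁴ = 5.670×10⁻⁸ × 1.357×10⁻⁴ × (888.4)⁴ = 4.793 W.

P ≈ 4.793 W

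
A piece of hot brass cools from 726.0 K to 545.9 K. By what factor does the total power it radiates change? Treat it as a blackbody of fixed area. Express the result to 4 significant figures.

P₂/P₁ ≈ 0.3197

P ∝ T⁴, so P₂/P₁ = (T₂/T₁)⁴ = (545.9/726.0)⁴ = (0.751928)⁴ = 0.3197.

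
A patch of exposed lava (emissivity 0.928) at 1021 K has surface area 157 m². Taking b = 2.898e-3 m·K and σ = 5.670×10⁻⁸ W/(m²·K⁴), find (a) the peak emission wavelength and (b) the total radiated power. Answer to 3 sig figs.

(a) λ_max = b/T = 2.898×10⁻³/1021 = 2.838×10⁻⁶ m = 2.84×10³ nm.
Area A = 157 m².
(b) P = εσAT⁴ = 0.928×5.670×10⁻⁸×157×(1021)⁴ = 8.98×10⁶ W.

λ_max ≈ 2.84×10³ nm; P ≈ 8.98×10⁶ W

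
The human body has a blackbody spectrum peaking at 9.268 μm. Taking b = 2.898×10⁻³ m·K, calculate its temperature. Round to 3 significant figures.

Wien's law gives T = b/λ_max = (2.898×10⁻³ m·K)/(9.268×10⁻⁶ m) = 313 K.

T ≈ 313 K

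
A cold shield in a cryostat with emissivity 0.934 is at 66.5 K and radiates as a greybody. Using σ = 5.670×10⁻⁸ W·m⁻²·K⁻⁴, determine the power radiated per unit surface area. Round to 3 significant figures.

I ≈ 1.04 W/m²

Stefan–Boltzmann: I = εσT⁴ = 0.934 × 5.670×10⁻⁸ × (66.5)⁴ = 1.04 W/m².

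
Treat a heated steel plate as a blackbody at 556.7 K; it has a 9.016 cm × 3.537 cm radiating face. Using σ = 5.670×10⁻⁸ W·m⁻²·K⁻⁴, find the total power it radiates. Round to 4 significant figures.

Area A = 0.09016 × 0.03537 = 3.18896×10⁻³ m².
P = σAT⁴ = 5.670×10⁻⁸ × 3.18896×10⁻³ × (556.7)⁴ = 17.37 W.

P ≈ 17.37 W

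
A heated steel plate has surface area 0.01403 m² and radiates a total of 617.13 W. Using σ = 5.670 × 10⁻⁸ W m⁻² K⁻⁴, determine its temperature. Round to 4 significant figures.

Area A = 0.01403 m².
P = σAT⁴ ⇒ T = (P/(σA))^(1/4) = (617.13/(5.670×10⁻⁸×0.01403))^(1/4) = 938.5 K.

T ≈ 938.5 K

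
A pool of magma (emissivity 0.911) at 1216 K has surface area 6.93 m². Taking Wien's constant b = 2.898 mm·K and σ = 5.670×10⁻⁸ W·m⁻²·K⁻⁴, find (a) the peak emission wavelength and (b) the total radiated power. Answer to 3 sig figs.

(a) λ_max = b/T = 2.898×10⁻³/1216 = 2.383×10⁻⁶ m = 2.38 μm.
Area A = 6.93 m².
(b) P = εσAT⁴ = 0.911×5.670×10⁻⁸×6.93×(1216)⁴ = 7.83×10⁵ W.

λ_max ≈ 2.38 μm; P ≈ 7.83×10⁵ W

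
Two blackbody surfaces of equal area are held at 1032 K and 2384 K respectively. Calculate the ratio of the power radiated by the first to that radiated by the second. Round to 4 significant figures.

With equal areas, P₁/P₂ = (T₁/T₂)⁴ = (1032/2384)⁴ = 0.03512.

P₁/P₂ ≈ 0.03512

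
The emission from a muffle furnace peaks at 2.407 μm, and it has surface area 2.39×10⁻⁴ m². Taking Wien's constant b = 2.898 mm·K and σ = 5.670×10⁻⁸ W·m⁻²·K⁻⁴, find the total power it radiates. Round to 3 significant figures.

Wien's law: T = b/λ_max = 2.898×10⁻³/2.407×10⁻⁶ = 1203.99 K.
Area A = 2.39×10⁻⁴ m².
Then P = σAT⁴ = 5.670×10⁻⁸×2.39×10⁻⁴×(1203.99)⁴ = 28.5 W.

P ≈ 28.5 W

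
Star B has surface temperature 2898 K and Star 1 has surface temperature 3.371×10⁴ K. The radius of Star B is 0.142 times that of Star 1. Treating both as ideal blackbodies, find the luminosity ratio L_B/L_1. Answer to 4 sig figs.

L_B/L_1 ≈ 1.101×10⁻⁶

L ∝ R²T⁴, so L_B/L_1 = (R_B/R_1)²(T_B/T_1)⁴ = (0.142)² × (2898/3.371×10⁴)⁴ = 0.020164 × 5.46209×10⁻⁵ = 1.101×10⁻⁶.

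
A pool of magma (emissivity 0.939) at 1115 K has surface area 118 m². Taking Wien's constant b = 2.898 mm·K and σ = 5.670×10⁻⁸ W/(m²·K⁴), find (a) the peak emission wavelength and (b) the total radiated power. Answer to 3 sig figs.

(a) λ_max = b/T = 2.898×10⁻³/1115 = 2.599×10⁻⁶ m = 2.60×10³ nm.
Area A = 118 m².
(b) P = εσAT⁴ = 0.939×5.670×10⁻⁸×118×(1115)⁴ = 9.71×10⁶ W.

λ_max ≈ 2.60×10³ nm; P ≈ 9.71×10⁶ W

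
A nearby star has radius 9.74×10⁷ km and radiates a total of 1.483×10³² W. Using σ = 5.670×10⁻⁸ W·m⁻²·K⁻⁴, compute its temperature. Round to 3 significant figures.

Surface area A = 4πR² = 4π(9.74×10¹⁰ m)² = 1.19214×10²³ m².
P = σAT⁴ ⇒ T = (P/(σA))^(1/4) = (1.483×10³²/(5.670×10⁻⁸×1.19214×10²³))^(1/4) = 1.22×10⁴ K.

T ≈ 1.22×10⁴ K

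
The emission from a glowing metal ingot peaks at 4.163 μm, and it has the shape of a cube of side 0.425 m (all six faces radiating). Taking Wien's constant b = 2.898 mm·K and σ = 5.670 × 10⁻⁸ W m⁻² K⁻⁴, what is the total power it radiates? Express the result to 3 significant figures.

Wien's law: T = b/λ_max = 2.898×10⁻³/4.163×10⁻⁶ = 696.133 K.
Area A = 6s² = 6×(0.425 m)² = 1.08375 m².
Then P = σAT⁴ = 5.670×10⁻⁸×1.08375×(696.133)⁴ = 1.44×10⁴ W.

P ≈ 1.44×10⁴ W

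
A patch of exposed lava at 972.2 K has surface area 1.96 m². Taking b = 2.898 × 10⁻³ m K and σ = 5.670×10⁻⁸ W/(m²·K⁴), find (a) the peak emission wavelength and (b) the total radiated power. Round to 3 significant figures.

(a) λ_max = b/T = 2.898×10⁻³/972.2 = 2.981×10⁻⁶ m = 2.98 μm.
Area A = 1.96 m².
(b) P = σAT⁴ = 5.670×10⁻⁸×1.96×(972.2)⁴ = 9.93×10⁴ W.

λ_max ≈ 2.98 μm; P ≈ 9.93×10⁴ W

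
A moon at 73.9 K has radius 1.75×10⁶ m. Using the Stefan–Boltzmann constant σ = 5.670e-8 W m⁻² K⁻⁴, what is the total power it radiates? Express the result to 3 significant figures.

Surface area A = 4πR² = 4π(1.75×10⁶ m)² = 3.84845×10¹³ m².
P = σAT⁴ = 5.670×10⁻⁸ × 3.84845×10¹³ × (73.9)⁴ = 6.51×10¹³ W.

P ≈ 6.51×10¹³ W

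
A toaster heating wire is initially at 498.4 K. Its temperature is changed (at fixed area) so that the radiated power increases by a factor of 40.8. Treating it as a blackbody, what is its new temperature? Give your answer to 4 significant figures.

T₂ ≈ 1260 K

P ∝ T⁴, so T₂/T₁ = (P₂/P₁)^(1/4) = (40.8)^(1/4) = 2.52735.
T₂ = 498.4 × 2.52735 = 1260 K.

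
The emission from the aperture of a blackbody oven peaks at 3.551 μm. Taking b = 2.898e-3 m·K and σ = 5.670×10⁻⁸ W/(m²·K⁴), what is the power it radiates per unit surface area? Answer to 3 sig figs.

I ≈ 2.52×10⁴ W/m²

Wien's law: T = b/λ_max = 2.898×10⁻³/3.551×10⁻⁶ = 816.108 K.
Then I = σT⁴ = 5.670×10⁻⁸×(816.108)⁴ = 2.52×10⁴ W/m².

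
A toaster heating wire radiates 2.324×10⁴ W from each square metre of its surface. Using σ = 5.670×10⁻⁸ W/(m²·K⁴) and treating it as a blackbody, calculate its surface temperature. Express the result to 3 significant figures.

T ≈ 800 K

I = σT⁴, so T = (I/σ)^(1/4) = (2.324×10⁴/(5.670×10⁻⁸))^(1/4) = 800 K.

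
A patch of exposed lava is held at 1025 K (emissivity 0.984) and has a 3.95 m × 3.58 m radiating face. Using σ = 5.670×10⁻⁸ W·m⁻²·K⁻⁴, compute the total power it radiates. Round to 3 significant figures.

P ≈ 8.71×10⁵ W

Area A = 3.95 × 3.58 = 14.141 m².
P = εσAT⁴ = 0.984 × 5.670×10⁻⁸ × 14.141 × (1025)⁴ = 8.71×10⁵ W.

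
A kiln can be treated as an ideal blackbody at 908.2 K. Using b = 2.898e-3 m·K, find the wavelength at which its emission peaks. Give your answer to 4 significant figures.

Wien's displacement law: λ_max = b/T = (2.898×10⁻³ m·K)/(908.2 K) = 3.1909×10⁻⁶ m.
That is 3.191 μm, in the infrared range.

λ_max ≈ 3.191 μm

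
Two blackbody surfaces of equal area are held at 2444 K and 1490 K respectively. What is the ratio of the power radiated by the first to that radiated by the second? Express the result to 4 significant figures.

P₁/P₂ ≈ 7.239

With equal areas, P₁/P₂ = (T₁/T₂)⁴ = (2444/1490)⁴ = 7.239.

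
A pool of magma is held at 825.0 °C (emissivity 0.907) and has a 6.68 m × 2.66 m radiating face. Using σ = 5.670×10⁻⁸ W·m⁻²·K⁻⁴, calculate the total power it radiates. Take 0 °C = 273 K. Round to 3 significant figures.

T = 825.0 °C + 273 = 1098.0 K.
Area A = 6.68 × 2.66 = 17.7688 m².
P = εσAT⁴ = 0.907 × 5.670×10⁻⁸ × 17.7688 × (1098.0)⁴ = 1.33×10⁶ W.

P ≈ 1.33×10⁶ W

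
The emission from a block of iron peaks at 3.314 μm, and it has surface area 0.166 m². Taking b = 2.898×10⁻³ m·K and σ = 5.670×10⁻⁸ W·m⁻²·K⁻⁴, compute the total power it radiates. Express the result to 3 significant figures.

Wien's law: T = b/λ_max = 2.898×10⁻³/3.314×10⁻⁶ = 874.472 K.
Area A = 0.166 m².
Then P = σAT⁴ = 5.670×10⁻⁸×0.166×(874.472)⁴ = 5.50×10³ W.

P ≈ 5.50×10³ W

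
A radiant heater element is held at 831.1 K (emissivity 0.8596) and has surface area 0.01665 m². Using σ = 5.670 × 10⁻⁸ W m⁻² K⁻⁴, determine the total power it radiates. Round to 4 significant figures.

Area A = 0.01665 m².
P = εσAT⁴ = 0.8596 × 5.670×10⁻⁸ × 0.01665 × (831.1)⁴ = 387.2 W.

P ≈ 387.2 W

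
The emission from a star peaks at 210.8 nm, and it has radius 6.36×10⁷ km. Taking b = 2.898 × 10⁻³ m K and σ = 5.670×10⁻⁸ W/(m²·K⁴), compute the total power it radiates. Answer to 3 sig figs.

Wien's law: T = b/λ_max = 2.898×10⁻³/2.108×10⁻⁷ = 13747.6 K.
Surface area A = 4πR² = 4π(6.36×10¹⁰ m)² = 5.08305×10²² m².
Then P = σAT⁴ = 5.670×10⁻⁸×5.08305×10²²×(13747.6)⁴ = 1.03×10³² W.

P ≈ 1.03×10³² W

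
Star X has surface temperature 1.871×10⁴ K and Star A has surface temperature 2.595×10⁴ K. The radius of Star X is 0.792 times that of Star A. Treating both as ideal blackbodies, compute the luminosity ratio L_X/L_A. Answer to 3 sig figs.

L ∝ R²T⁴, so L_X/L_A = (R_X/R_A)²(T_X/T_A)⁴ = (0.792)² × (1.871×10⁴/2.595×10⁴)⁴ = 0.627264 × 0.270238 = 0.170.

L_X/L_A ≈ 0.170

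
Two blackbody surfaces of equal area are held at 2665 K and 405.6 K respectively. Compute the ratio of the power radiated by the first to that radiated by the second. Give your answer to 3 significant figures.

With equal areas, P₁/P₂ = (T₁/T₂)⁴ = (2665/405.6)⁴ = 1.86×10³.

P₁/P₂ ≈ 1.86×10³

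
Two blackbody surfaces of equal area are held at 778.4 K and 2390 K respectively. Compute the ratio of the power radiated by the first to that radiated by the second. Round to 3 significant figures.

With equal areas, P₁/P₂ = (T₁/T₂)⁴ = (778.4/2390)⁴ = 0.0113.

P₁/P₂ ≈ 0.0113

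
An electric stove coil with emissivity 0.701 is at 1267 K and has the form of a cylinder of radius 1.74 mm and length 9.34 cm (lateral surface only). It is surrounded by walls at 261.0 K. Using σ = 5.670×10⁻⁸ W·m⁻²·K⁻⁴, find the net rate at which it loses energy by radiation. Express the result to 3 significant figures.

Net loss ≈ 104 W

Lateral area A = 2πrL = 2π×1.74×10⁻³×0.0934 = 1.02112×10⁻³ m².
Net radiated power P_net = εσA(T⁴ − T₀⁴) = 0.701×5.670×10⁻⁸×1.02112×10⁻³×(1267⁴ − 261.0⁴).
T⁴ − T₀⁴ = 2.57695×10¹² − 4.64047×10⁹ = 2.57231×10¹² K⁴, so P_net = 104 W.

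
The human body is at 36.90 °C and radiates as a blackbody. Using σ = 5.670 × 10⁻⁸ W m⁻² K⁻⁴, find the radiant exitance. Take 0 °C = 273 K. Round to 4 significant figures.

I ≈ 523.0 W/m²

T = 36.90 °C + 273 = 309.90 K.
Stefan–Boltzmann: I = σT⁴ = 5.670×10⁻⁸ × (309.90)⁴ = 523.0 W/m².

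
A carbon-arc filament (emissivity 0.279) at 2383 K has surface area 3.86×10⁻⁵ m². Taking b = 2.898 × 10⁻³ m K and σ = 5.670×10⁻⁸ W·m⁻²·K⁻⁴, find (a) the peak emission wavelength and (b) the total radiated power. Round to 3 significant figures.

λ_max ≈ 1.22 μm; P ≈ 19.7 W

(a) λ_max = b/T = 2.898×10⁻³/2383 = 1.216×10⁻⁶ m = 1.22 μm.
Area A = 3.86×10⁻⁵ m².
(b) P = εσAT⁴ = 0.279×5.670×10⁻⁸×3.86×10⁻⁵×(2383)⁴ = 19.7 W.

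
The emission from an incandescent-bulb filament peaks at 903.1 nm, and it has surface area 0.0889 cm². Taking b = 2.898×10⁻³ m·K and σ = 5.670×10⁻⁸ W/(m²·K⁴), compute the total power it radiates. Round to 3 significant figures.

P ≈ 53.4 W

Wien's law: T = b/λ_max = 2.898×10⁻³/9.031×10⁻⁷ = 3208.95 K.
Area A = 0.0889 cm² = 8.89×10⁻⁶ m².
Then P = σAT⁴ = 5.670×10⁻⁸×8.89×10⁻⁶×(3208.95)⁴ = 53.4 W.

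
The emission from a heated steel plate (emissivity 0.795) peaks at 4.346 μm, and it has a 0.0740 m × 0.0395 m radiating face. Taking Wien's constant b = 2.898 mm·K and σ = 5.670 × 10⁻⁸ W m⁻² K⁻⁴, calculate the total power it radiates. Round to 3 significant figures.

Wien's law: T = b/λ_max = 2.898×10⁻³/4.346×10⁻⁶ = 666.820 K.
Area A = 0.0740 × 0.0395 = 2.923×10⁻³ m².
Then P = εσAT⁴ = 0.795×5.670×10⁻⁸×2.923×10⁻³×(666.820)⁴ = 26.1 W.

P ≈ 26.1 W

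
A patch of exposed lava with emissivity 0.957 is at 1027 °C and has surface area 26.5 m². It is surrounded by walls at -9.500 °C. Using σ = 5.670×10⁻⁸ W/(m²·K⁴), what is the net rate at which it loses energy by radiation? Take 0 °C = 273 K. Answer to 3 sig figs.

Net loss ≈ 4.10×10⁶ W

T = 1027 °C + 273 = 1300 K.
Surroundings: T = -9.500 °C + 273 = 263.500 K.
Area A = 26.5 m².
Net radiated power P_net = εσA(T⁴ − T₀⁴) = 0.957×5.670×10⁻⁸×26.5×(1300⁴ − 263.500⁴).
T⁴ − T₀⁴ = 2.85610×10¹² − 4.82084×10⁹ = 2.85128×10¹² K⁴, so P_net = 4.10×10⁶ W.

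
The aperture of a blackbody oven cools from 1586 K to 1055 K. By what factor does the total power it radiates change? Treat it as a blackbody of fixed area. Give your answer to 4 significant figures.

P ∝ T⁴, so P₂/P₁ = (T₂/T₁)⁴ = (1055/1586)⁴ = (0.665195)⁴ = 0.1958.

P₂/P₁ ≈ 0.1958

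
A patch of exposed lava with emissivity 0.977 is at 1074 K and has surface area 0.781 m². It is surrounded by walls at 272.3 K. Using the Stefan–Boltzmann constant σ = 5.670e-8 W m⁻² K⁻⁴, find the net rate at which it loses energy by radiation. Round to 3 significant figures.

Area A = 0.781 m².
Net radiated power P_net = εσA(T⁴ − T₀⁴) = 0.977×5.670×10⁻⁸×0.781×(1074⁴ − 272.3⁴).
T⁴ − T₀⁴ = 1.33051×10¹² − 5.49782×10⁹ = 1.32501×10¹² K⁴, so P_net = 5.73×10⁴ W.

Net loss ≈ 5.73×10⁴ W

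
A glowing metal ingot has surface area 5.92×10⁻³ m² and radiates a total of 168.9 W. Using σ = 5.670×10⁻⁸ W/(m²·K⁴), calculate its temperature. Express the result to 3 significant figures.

T ≈ 842 K

Area A = 5.92×10⁻³ m².
P = σAT⁴ ⇒ T = (P/(σA))^(1/4) = (168.9/(5.670×10⁻⁸×5.92×10⁻³))^(1/4) = 842 K.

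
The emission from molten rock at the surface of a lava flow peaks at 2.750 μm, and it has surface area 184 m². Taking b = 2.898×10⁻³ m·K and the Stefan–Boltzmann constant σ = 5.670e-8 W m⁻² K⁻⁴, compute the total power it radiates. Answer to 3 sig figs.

P ≈ 1.29×10⁷ W

Wien's law: T = b/λ_max = 2.898×10⁻³/2.750×10⁻⁶ = 1053.82 K.
Area A = 184 m².
Then P = σAT⁴ = 5.670×10⁻⁸×184×(1053.82)⁴ = 1.29×10⁷ W.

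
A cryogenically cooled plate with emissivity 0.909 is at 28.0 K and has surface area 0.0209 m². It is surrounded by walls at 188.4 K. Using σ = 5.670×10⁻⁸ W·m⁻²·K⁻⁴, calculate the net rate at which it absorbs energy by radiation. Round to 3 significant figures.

Area A = 0.0209 m².
Net radiated power P_net = εσA(T⁴ − T₀⁴) = 0.909×5.670×10⁻⁸×0.0209×(28.0⁴ − 188.4⁴).
T⁴ − T₀⁴ = 6.14656×10⁵ − 1.25986×10⁹ = -1.25925×10⁹ K⁴, so P_net = -1.36 W — negative, meaning a net gain of 1.36 W.

Net gain ≈ 1.36 W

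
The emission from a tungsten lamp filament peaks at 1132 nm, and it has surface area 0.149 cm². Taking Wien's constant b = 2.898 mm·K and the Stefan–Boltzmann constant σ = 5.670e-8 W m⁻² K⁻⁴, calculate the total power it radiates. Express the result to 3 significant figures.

P ≈ 36.3 W

Wien's law: T = b/λ_max = 2.898×10⁻³/1.132×10⁻⁶ = 2560.07 K.
Area A = 0.149 cm² = 1.49×10⁻⁵ m².
Then P = σAT⁴ = 5.670×10⁻⁸×1.49×10⁻⁵×(2560.07)⁴ = 36.3 W.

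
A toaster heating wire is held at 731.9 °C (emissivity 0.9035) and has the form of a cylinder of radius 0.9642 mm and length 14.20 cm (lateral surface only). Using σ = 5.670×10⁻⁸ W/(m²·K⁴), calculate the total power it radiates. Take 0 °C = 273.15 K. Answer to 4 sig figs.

P ≈ 44.97 W

T = 731.9 °C + 273.15 = 1005.05 K.
Lateral area A = 2πrL = 2π×9.642×10⁻⁴×0.1420 = 8.60271×10⁻⁴ m².
P = εσAT⁴ = 0.9035 × 5.670×10⁻⁸ × 8.60271×10⁻⁴ × (1005.05)⁴ = 44.97 W.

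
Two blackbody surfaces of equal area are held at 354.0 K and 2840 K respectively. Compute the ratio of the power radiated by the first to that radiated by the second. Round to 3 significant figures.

P₁/P₂ ≈ 2.41×10⁻⁴

With equal areas, P₁/P₂ = (T₁/T₂)⁴ = (354.0/2840)⁴ = 2.41×10⁻⁴.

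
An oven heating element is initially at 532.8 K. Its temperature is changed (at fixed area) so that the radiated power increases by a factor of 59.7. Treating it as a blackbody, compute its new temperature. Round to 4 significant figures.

P ∝ T⁴, so T₂/T₁ = (P₂/P₁)^(1/4) = (59.7)^(1/4) = 2.77967.
T₂ = 532.8 × 2.77967 = 1481 K.

T₂ ≈ 1481 K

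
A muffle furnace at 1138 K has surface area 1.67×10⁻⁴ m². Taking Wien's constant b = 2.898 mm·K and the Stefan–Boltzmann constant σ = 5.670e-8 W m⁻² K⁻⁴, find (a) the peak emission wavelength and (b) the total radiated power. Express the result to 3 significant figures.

λ_max ≈ 2.55 μm; P ≈ 15.9 W

(a) λ_max = b/T = 2.898×10⁻³/1138 = 2.547×10⁻⁶ m = 2.55 μm.
Area A = 1.67×10⁻⁴ m².
(b) P = σAT⁴ = 5.670×10⁻⁸×1.67×10⁻⁴×(1138)⁴ = 15.9 W.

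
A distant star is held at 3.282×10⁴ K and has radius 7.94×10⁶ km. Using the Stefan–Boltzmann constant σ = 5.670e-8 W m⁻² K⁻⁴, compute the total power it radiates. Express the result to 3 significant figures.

Surface area A = 4πR² = 4π(7.94×10⁹ m)² = 7.92229×10²⁰ m².
P = σAT⁴ = 5.670×10⁻⁸ × 7.92229×10²⁰ × (3.282×10⁴)⁴ = 5.21×10³¹ W.

P ≈ 5.21×10³¹ W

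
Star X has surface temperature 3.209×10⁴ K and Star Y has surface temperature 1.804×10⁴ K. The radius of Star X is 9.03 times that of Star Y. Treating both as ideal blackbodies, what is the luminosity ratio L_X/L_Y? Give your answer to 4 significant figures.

L ∝ R²T⁴, so L_X/L_Y = (R_X/R_Y)²(T_X/T_Y)⁴ = (9.03)² × (3.209×10⁴/1.804×10⁴)⁴ = 81.5409 × 10.0123 = 816.4.

L_X/L_Y ≈ 816.4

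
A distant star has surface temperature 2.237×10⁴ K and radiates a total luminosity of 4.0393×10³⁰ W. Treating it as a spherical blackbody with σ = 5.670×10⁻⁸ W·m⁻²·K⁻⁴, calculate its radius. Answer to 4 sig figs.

R ≈ 4.758×10⁹ m

L = 4πR²σT⁴ ⇒ R = √(L/(4πσT⁴)).
σT⁴ = 1.41986×10¹⁰ W/m², so R = √(4.0393×10³⁰/(4π×1.41986×10¹⁰)) = 4.758×10⁹ m.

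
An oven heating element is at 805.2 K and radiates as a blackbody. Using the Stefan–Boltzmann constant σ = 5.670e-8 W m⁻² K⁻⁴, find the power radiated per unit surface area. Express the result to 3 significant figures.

Stefan–Boltzmann: I = σT⁴ = 5.670×10⁻⁸ × (805.2)⁴ = 2.38×10⁴ W/m².

I ≈ 2.38×10⁴ W/m²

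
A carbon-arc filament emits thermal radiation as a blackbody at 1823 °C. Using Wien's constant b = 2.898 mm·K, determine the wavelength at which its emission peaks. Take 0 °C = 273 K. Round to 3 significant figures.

T = 1823 °C + 273 = 2096 K.
Wien's displacement law: λ_max = b/T = (2.898×10⁻³ m·K)/(2096 K) = 1.383×10⁻⁶ m.
That is 1.38×10³ nm, in the infrared range.

λ_max ≈ 1.38×10³ nm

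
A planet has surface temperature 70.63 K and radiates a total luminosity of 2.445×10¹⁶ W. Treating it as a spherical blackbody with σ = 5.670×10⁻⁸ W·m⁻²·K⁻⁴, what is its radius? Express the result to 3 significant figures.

R ≈ 3.71×10⁷ m

L = 4πR²σT⁴ ⇒ R = √(L/(4πσT⁴)).
σT⁴ = 1.41104 W/m², so R = √(2.445×10¹⁶/(4π×1.41104)) = 3.71×10⁷ m.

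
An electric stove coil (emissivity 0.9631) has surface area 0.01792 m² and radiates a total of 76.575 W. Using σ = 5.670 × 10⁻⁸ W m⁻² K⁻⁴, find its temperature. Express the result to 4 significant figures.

Area A = 0.01792 m².
P = εσAT⁴ ⇒ T = (P/(εσA))^(1/4) = (76.575/(0.9631×5.670×10⁻⁸×0.01792))^(1/4) = 528.9 K.

T ≈ 528.9 K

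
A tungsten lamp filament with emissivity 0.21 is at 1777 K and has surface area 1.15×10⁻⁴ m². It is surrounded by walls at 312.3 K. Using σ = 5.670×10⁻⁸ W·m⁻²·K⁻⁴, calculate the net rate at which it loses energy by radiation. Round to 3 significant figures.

Net loss ≈ 13.6 W

Area A = 1.15×10⁻⁴ m².
Net radiated power P_net = εσA(T⁴ − T₀⁴) = 0.21×5.670×10⁻⁸×1.15×10⁻⁴×(1777⁴ − 312.3⁴).
T⁴ − T₀⁴ = 9.97125×10¹² − 9.51235×10⁹ = 9.96174×10¹² K⁴, so P_net = 13.6 W.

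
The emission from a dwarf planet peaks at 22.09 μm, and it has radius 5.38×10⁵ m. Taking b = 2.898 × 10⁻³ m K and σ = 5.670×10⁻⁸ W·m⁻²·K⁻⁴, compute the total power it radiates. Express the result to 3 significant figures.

P ≈ 6.11×10¹³ W

Wien's law: T = b/λ_max = 2.898×10⁻³/2.209×10⁻⁵ = 131.191 K.
Surface area A = 4πR² = 4π(5.38×10⁵ m)² = 3.63726×10¹² m².
Then P = σAT⁴ = 5.670×10⁻⁸×3.63726×10¹²×(131.191)⁴ = 6.11×10¹³ W.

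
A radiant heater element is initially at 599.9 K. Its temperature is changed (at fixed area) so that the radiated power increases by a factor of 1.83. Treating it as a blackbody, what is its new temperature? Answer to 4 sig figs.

T₂ ≈ 697.7 K

P ∝ T⁴, so T₂/T₁ = (P₂/P₁)^(1/4) = (1.83)^(1/4) = 1.16309.
T₂ = 599.9 × 1.16309 = 697.7 K.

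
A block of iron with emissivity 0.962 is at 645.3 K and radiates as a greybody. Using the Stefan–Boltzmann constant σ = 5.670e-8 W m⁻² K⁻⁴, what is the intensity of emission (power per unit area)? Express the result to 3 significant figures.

Stefan–Boltzmann: I = εσT⁴ = 0.962 × 5.670×10⁻⁸ × (645.3)⁴ = 9.46×10³ W/m².

I ≈ 9.46×10³ W/m²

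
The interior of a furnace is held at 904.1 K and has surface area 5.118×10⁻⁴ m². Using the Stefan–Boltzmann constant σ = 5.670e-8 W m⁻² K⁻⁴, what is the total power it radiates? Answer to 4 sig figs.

Area A = 5.118×10⁻⁴ m².
P = σAT⁴ = 5.670×10⁻⁸ × 5.118×10⁻⁴ × (904.1)⁴ = 19.39 W.

P ≈ 19.39 W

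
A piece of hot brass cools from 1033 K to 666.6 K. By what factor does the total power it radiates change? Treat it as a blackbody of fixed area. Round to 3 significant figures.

P ∝ T⁴, so P₂/P₁ = (T₂/T₁)⁴ = (666.6/1033)⁴ = (0.645305)⁴ = 0.173.

P₂/P₁ ≈ 0.173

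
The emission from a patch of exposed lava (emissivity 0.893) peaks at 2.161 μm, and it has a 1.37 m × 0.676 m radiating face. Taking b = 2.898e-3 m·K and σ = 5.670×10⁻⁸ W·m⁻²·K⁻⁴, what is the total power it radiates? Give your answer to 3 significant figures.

P ≈ 1.52×10⁵ W

Wien's law: T = b/λ_max = 2.898×10⁻³/2.161×10⁻⁶ = 1341.05 K.
Area A = 1.37 × 0.676 = 0.92612 m².
Then P = εσAT⁴ = 0.893×5.670×10⁻⁸×0.92612×(1341.05)⁴ = 1.52×10⁵ W.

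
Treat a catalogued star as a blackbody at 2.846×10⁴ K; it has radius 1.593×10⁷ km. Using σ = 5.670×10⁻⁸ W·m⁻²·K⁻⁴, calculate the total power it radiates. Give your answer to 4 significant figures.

P ≈ 1.186×10³² W

Surface area A = 4πR² = 4π(1.593×10¹⁰ m)² = 3.18890×10²¹ m².
P = σAT⁴ = 5.670×10⁻⁸ × 3.18890×10²¹ × (2.846×10⁴)⁴ = 1.186×10³² W.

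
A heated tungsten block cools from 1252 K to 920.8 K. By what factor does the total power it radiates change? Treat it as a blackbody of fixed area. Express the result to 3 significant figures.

P₂/P₁ ≈ 0.293

P ∝ T⁴, so P₂/P₁ = (T₂/T₁)⁴ = (920.8/1252)⁴ = (0.735463)⁴ = 0.293.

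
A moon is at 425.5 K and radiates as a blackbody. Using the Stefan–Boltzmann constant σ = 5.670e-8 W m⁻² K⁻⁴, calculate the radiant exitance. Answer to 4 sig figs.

I ≈ 1859 W/m²

Stefan–Boltzmann: I = σT⁴ = 5.670×10⁻⁸ × (425.5)⁴ = 1859 W/m².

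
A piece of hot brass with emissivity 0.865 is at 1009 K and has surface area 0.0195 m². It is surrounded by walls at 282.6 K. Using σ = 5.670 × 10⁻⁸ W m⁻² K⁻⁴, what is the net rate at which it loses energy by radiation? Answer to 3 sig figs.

Area A = 0.0195 m².
Net radiated power P_net = εσA(T⁴ − T₀⁴) = 0.865×5.670×10⁻⁸×0.0195×(1009⁴ − 282.6⁴).
T⁴ − T₀⁴ = 1.03649×10¹² − 6.37806×10⁹ = 1.03011×10¹² K⁴, so P_net = 985 W.

Net loss ≈ 985 W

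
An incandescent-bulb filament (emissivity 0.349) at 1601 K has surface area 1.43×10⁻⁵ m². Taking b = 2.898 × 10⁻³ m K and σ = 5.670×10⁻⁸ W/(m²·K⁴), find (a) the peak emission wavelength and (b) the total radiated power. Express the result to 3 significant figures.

(a) λ_max = b/T = 2.898×10⁻³/1601 = 1.810×10⁻⁶ m = 1.81×10³ nm.
Area A = 1.43×10⁻⁵ m².
(b) P = εσAT⁴ = 0.349×5.670×10⁻⁸×1.43×10⁻⁵×(1601)⁴ = 1.86 W.

λ_max ≈ 1.81×10³ nm; P ≈ 1.86 W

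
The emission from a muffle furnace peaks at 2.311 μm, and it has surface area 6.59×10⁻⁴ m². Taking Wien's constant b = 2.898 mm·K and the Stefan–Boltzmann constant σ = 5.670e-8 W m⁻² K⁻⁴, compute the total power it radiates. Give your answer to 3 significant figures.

Wien's law: T = b/λ_max = 2.898×10⁻³/2.311×10⁻⁶ = 1254.00 K.
Area A = 6.59×10⁻⁴ m².
Then P = σAT⁴ = 5.670×10⁻⁸×6.59×10⁻⁴×(1254.00)⁴ = 92.4 W.

P ≈ 92.4 W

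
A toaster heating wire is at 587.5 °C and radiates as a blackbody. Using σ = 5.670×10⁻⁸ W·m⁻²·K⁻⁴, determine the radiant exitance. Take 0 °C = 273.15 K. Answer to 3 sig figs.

I ≈ 3.11×10⁴ W/m²

T = 587.5 °C + 273.15 = 860.65 K.
Stefan–Boltzmann: I = σT⁴ = 5.670×10⁻⁸ × (860.65)⁴ = 3.11×10⁴ W/m².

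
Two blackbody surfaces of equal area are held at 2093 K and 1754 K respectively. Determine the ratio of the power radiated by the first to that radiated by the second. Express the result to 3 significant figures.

With equal areas, P₁/P₂ = (T₁/T₂)⁴ = (2093/1754)⁴ = 2.03.

P₁/P₂ ≈ 2.03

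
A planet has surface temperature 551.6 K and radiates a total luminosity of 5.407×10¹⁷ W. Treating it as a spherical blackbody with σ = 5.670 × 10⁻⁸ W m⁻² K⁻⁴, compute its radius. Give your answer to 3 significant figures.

R ≈ 2.86×10⁶ m

L = 4πR²σT⁴ ⇒ R = √(L/(4πσT⁴)).
σT⁴ = 5249.04 W/m², so R = √(5.407×10¹⁷/(4π×5249.04)) = 2.86×10⁶ m.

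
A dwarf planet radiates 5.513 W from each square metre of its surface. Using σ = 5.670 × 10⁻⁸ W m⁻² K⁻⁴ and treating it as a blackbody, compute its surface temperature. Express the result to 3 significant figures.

T ≈ 99.3 K

I = σT⁴, so T = (I/σ)^(1/4) = (5.513/(5.670×10⁻⁸))^(1/4) = 99.3 K.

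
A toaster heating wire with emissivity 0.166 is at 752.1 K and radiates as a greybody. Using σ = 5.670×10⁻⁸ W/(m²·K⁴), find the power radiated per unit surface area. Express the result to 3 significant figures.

Stefan–Boltzmann: I = εσT⁴ = 0.166 × 5.670×10⁻⁸ × (752.1)⁴ = 3.01×10³ W/m².

I ≈ 3.01×10³ W/m²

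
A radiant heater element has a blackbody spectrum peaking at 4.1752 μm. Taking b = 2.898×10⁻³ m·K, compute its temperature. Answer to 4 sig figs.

T ≈ 694.1 K

Wien's law gives T = b/λ_max = (2.898×10⁻³ m·K)/(4.1752×10⁻⁶ m) = 694.1 K.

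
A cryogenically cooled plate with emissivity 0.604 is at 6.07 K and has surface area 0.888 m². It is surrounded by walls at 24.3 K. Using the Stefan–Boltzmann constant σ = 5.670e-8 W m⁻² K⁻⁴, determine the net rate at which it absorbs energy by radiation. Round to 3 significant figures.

Net gain ≈ 0.0106 W

Area A = 0.888 m².
Net radiated power P_net = εσA(T⁴ − T₀⁴) = 0.604×5.670×10⁻⁸×0.888×(6.07⁴ − 24.3⁴).
T⁴ − T₀⁴ = 1357.55 − 3.48678×10⁵ = -3.47320×10⁵ K⁴, so P_net = -0.0106 W — negative, meaning a net gain of 0.0106 W.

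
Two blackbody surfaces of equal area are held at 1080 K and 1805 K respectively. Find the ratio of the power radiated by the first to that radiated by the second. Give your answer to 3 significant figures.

P₁/P₂ ≈ 0.128

With equal areas, P₁/P₂ = (T₁/T₂)⁴ = (1080/1805)⁴ = 0.128.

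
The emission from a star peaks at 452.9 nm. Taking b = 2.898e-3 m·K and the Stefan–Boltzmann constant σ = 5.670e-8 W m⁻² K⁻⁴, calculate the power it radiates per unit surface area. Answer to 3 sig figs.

Wien's law: T = b/λ_max = 2.898×10⁻³/4.529×10⁻⁷ = 6398.76 K.
Then I = σT⁴ = 5.670×10⁻⁸×(6398.76)⁴ = 9.51×10⁷ W/m².

I ≈ 9.51×10⁷ W/m²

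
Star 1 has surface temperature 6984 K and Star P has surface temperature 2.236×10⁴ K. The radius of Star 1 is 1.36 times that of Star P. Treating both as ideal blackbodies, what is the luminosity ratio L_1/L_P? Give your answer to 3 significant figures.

L_1/L_P ≈ 0.0176

L ∝ R²T⁴, so L_1/L_P = (R_1/R_P)²(T_1/T_P)⁴ = (1.36)² × (6984/2.236×10⁴)⁴ = 1.8496 × 9.51765×10⁻³ = 0.0176.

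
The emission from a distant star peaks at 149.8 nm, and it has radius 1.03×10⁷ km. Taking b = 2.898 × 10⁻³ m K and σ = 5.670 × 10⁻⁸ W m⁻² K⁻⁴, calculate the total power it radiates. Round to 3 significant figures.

P ≈ 1.06×10³¹ W

Wien's law: T = b/λ_max = 2.898×10⁻³/1.498×10⁻⁷ = 19345.8 K.
Surface area A = 4πR² = 4π(1.03×10¹⁰ m)² = 1.33317×10²¹ m².
Then P = σAT⁴ = 5.670×10⁻⁸×1.33317×10²¹×(19345.8)⁴ = 1.06×10³¹ W.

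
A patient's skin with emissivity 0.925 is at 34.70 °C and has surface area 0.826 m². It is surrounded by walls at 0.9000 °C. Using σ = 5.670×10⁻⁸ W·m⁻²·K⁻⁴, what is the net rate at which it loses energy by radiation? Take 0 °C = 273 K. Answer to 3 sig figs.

Net loss ≈ 145 W

T = 34.70 °C + 273 = 307.70 K.
Surroundings: T = 0.9000 °C + 273 = 273.9000 K.
Area A = 0.826 m².
Net radiated power P_net = εσA(T⁴ − T₀⁴) = 0.925×5.670×10⁻⁸×0.826×(307.70⁴ − 273.9000⁴).
T⁴ − T₀⁴ = 8.96417×10⁹ − 5.62818×10⁹ = 3.33599×10⁹ K⁴, so P_net = 145 W.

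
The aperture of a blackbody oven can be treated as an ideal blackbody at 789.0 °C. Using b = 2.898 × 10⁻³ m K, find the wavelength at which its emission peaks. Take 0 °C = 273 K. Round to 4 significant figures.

T = 789.0 °C + 273 = 1062.0 K.
Wien's displacement law: λ_max = b/T = (2.898×10⁻³ m·K)/(1062.0 K) = 2.7288×10⁻⁶ m.
That is 2729 nm, in the infrared range.

λ_max ≈ 2729 nm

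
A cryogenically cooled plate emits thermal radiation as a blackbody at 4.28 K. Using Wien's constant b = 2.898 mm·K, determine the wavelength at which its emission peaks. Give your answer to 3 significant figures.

λ_max ≈ 0.677 mm

Wien's displacement law: λ_max = b/T = (2.898×10⁻³ m·K)/(4.28 K) = 6.771×10⁻⁴ m.
That is 0.677 mm, in the infrared range.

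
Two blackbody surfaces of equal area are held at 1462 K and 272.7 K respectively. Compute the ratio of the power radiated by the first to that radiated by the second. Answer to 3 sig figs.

With equal areas, P₁/P₂ = (T₁/T₂)⁴ = (1462/272.7)⁴ = 826.

P₁/P₂ ≈ 826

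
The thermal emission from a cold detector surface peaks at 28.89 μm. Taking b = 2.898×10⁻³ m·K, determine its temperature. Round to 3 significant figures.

T ≈ 100 K

Wien's law gives T = b/λ_max = (2.898×10⁻³ m·K)/(2.889×10⁻⁵ m) = 100 K.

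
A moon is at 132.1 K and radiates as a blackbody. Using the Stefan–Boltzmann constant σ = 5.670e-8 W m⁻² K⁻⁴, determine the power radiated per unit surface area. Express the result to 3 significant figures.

I ≈ 17.3 W/m²

Stefan–Boltzmann: I = σT⁴ = 5.670×10⁻⁸ × (132.1)⁴ = 17.3 W/m².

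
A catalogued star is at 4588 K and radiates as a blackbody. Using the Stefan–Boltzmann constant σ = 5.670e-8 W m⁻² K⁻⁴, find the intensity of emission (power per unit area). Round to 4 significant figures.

Stefan–Boltzmann: I = σT⁴ = 5.670×10⁻⁸ × (4588)⁴ = 2.512×10⁷ W/m².

I ≈ 2.512×10⁷ W/m²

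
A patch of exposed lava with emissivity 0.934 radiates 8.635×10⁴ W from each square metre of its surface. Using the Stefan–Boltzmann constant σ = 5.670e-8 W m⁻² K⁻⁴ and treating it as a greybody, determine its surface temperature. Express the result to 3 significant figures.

T ≈ 1.13×10³ K

I = εσT⁴, so T = (I/εσ)^(1/4) = (8.635×10⁴/(0.934×5.670×10⁻⁸))^(1/4) = 1.13×10³ K.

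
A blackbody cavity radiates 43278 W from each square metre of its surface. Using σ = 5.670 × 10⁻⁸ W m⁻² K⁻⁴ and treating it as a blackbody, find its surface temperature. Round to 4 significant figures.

I = σT⁴, so T = (I/σ)^(1/4) = (43278/(5.670×10⁻⁸))^(1/4) = 934.7 K.

T ≈ 934.7 K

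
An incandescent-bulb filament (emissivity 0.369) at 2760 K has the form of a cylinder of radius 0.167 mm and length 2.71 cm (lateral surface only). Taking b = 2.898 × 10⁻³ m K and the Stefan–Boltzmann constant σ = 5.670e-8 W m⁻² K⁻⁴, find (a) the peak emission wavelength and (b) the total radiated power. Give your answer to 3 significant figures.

(a) λ_max = b/T = 2.898×10⁻³/2760 = 1.050×10⁻⁶ m = 1.05 μm.
Lateral area A = 2πrL = 2π×1.67×10⁻⁴×0.0271 = 2.84358×10⁻⁵ m².
(b) P = εσAT⁴ = 0.369×5.670×10⁻⁸×2.84358×10⁻⁵×(2760)⁴ = 34.5 W.

λ_max ≈ 1.05 μm; P ≈ 34.5 W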